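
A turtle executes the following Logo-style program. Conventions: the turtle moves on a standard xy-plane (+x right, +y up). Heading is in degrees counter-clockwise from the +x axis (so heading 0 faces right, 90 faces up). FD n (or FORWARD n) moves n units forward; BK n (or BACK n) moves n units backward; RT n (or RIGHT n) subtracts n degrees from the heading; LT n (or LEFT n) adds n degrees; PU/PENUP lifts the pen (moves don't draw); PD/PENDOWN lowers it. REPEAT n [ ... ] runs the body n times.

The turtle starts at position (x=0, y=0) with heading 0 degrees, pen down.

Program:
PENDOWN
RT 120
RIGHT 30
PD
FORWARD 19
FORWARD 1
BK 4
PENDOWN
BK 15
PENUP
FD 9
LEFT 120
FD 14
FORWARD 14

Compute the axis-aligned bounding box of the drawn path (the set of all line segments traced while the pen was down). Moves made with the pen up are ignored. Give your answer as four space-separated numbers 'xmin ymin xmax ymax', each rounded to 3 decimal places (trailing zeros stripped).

Executing turtle program step by step:
Start: pos=(0,0), heading=0, pen down
PD: pen down
RT 120: heading 0 -> 240
RT 30: heading 240 -> 210
PD: pen down
FD 19: (0,0) -> (-16.454,-9.5) [heading=210, draw]
FD 1: (-16.454,-9.5) -> (-17.321,-10) [heading=210, draw]
BK 4: (-17.321,-10) -> (-13.856,-8) [heading=210, draw]
PD: pen down
BK 15: (-13.856,-8) -> (-0.866,-0.5) [heading=210, draw]
PU: pen up
FD 9: (-0.866,-0.5) -> (-8.66,-5) [heading=210, move]
LT 120: heading 210 -> 330
FD 14: (-8.66,-5) -> (3.464,-12) [heading=330, move]
FD 14: (3.464,-12) -> (15.588,-19) [heading=330, move]
Final: pos=(15.588,-19), heading=330, 4 segment(s) drawn

Segment endpoints: x in {-17.321, -16.454, -13.856, -0.866, 0}, y in {-10, -9.5, -8, -0.5, 0}
xmin=-17.321, ymin=-10, xmax=0, ymax=0

Answer: -17.321 -10 0 0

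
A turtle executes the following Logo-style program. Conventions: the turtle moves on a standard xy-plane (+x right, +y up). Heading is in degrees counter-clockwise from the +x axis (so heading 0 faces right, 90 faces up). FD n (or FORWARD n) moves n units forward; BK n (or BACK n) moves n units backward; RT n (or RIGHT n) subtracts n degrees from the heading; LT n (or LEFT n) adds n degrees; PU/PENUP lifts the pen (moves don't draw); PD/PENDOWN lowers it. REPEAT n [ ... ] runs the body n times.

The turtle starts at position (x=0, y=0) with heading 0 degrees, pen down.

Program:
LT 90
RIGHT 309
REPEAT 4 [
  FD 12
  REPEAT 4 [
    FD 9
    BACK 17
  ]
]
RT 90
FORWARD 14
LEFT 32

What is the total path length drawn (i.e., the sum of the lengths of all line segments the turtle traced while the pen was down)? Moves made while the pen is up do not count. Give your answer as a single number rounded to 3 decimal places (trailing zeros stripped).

Answer: 478

Derivation:
Executing turtle program step by step:
Start: pos=(0,0), heading=0, pen down
LT 90: heading 0 -> 90
RT 309: heading 90 -> 141
REPEAT 4 [
  -- iteration 1/4 --
  FD 12: (0,0) -> (-9.326,7.552) [heading=141, draw]
  REPEAT 4 [
    -- iteration 1/4 --
    FD 9: (-9.326,7.552) -> (-16.32,13.216) [heading=141, draw]
    BK 17: (-16.32,13.216) -> (-3.109,2.517) [heading=141, draw]
    -- iteration 2/4 --
    FD 9: (-3.109,2.517) -> (-10.103,8.181) [heading=141, draw]
    BK 17: (-10.103,8.181) -> (3.109,-2.517) [heading=141, draw]
    -- iteration 3/4 --
    FD 9: (3.109,-2.517) -> (-3.886,3.147) [heading=141, draw]
    BK 17: (-3.886,3.147) -> (9.326,-7.552) [heading=141, draw]
    -- iteration 4/4 --
    FD 9: (9.326,-7.552) -> (2.331,-1.888) [heading=141, draw]
    BK 17: (2.331,-1.888) -> (15.543,-12.586) [heading=141, draw]
  ]
  -- iteration 2/4 --
  FD 12: (15.543,-12.586) -> (6.217,-5.035) [heading=141, draw]
  REPEAT 4 [
    -- iteration 1/4 --
    FD 9: (6.217,-5.035) -> (-0.777,0.629) [heading=141, draw]
    BK 17: (-0.777,0.629) -> (12.434,-10.069) [heading=141, draw]
    -- iteration 2/4 --
    FD 9: (12.434,-10.069) -> (5.44,-4.405) [heading=141, draw]
    BK 17: (5.44,-4.405) -> (18.652,-15.104) [heading=141, draw]
    -- iteration 3/4 --
    FD 9: (18.652,-15.104) -> (11.657,-9.44) [heading=141, draw]
    BK 17: (11.657,-9.44) -> (24.869,-20.138) [heading=141, draw]
    -- iteration 4/4 --
    FD 9: (24.869,-20.138) -> (17.874,-14.474) [heading=141, draw]
    BK 17: (17.874,-14.474) -> (31.086,-25.173) [heading=141, draw]
  ]
  -- iteration 3/4 --
  FD 12: (31.086,-25.173) -> (21.76,-17.621) [heading=141, draw]
  REPEAT 4 [
    -- iteration 1/4 --
    FD 9: (21.76,-17.621) -> (14.766,-11.957) [heading=141, draw]
    BK 17: (14.766,-11.957) -> (27.977,-22.656) [heading=141, draw]
    -- iteration 2/4 --
    FD 9: (27.977,-22.656) -> (20.983,-16.992) [heading=141, draw]
    BK 17: (20.983,-16.992) -> (34.194,-27.69) [heading=141, draw]
    -- iteration 3/4 --
    FD 9: (34.194,-27.69) -> (27.2,-22.026) [heading=141, draw]
    BK 17: (27.2,-22.026) -> (40.412,-32.725) [heading=141, draw]
    -- iteration 4/4 --
    FD 9: (40.412,-32.725) -> (33.417,-27.061) [heading=141, draw]
    BK 17: (33.417,-27.061) -> (46.629,-37.759) [heading=141, draw]
  ]
  -- iteration 4/4 --
  FD 12: (46.629,-37.759) -> (37.303,-30.207) [heading=141, draw]
  REPEAT 4 [
    -- iteration 1/4 --
    FD 9: (37.303,-30.207) -> (30.309,-24.543) [heading=141, draw]
    BK 17: (30.309,-24.543) -> (43.52,-35.242) [heading=141, draw]
    -- iteration 2/4 --
    FD 9: (43.52,-35.242) -> (36.526,-29.578) [heading=141, draw]
    BK 17: (36.526,-29.578) -> (49.737,-40.277) [heading=141, draw]
    -- iteration 3/4 --
    FD 9: (49.737,-40.277) -> (42.743,-34.613) [heading=141, draw]
    BK 17: (42.743,-34.613) -> (55.955,-45.311) [heading=141, draw]
    -- iteration 4/4 --
    FD 9: (55.955,-45.311) -> (48.96,-39.647) [heading=141, draw]
    BK 17: (48.96,-39.647) -> (62.172,-50.346) [heading=141, draw]
  ]
]
RT 90: heading 141 -> 51
FD 14: (62.172,-50.346) -> (70.982,-39.466) [heading=51, draw]
LT 32: heading 51 -> 83
Final: pos=(70.982,-39.466), heading=83, 37 segment(s) drawn

Segment lengths:
  seg 1: (0,0) -> (-9.326,7.552), length = 12
  seg 2: (-9.326,7.552) -> (-16.32,13.216), length = 9
  seg 3: (-16.32,13.216) -> (-3.109,2.517), length = 17
  seg 4: (-3.109,2.517) -> (-10.103,8.181), length = 9
  seg 5: (-10.103,8.181) -> (3.109,-2.517), length = 17
  seg 6: (3.109,-2.517) -> (-3.886,3.147), length = 9
  seg 7: (-3.886,3.147) -> (9.326,-7.552), length = 17
  seg 8: (9.326,-7.552) -> (2.331,-1.888), length = 9
  seg 9: (2.331,-1.888) -> (15.543,-12.586), length = 17
  seg 10: (15.543,-12.586) -> (6.217,-5.035), length = 12
  seg 11: (6.217,-5.035) -> (-0.777,0.629), length = 9
  seg 12: (-0.777,0.629) -> (12.434,-10.069), length = 17
  seg 13: (12.434,-10.069) -> (5.44,-4.405), length = 9
  seg 14: (5.44,-4.405) -> (18.652,-15.104), length = 17
  seg 15: (18.652,-15.104) -> (11.657,-9.44), length = 9
  seg 16: (11.657,-9.44) -> (24.869,-20.138), length = 17
  seg 17: (24.869,-20.138) -> (17.874,-14.474), length = 9
  seg 18: (17.874,-14.474) -> (31.086,-25.173), length = 17
  seg 19: (31.086,-25.173) -> (21.76,-17.621), length = 12
  seg 20: (21.76,-17.621) -> (14.766,-11.957), length = 9
  seg 21: (14.766,-11.957) -> (27.977,-22.656), length = 17
  seg 22: (27.977,-22.656) -> (20.983,-16.992), length = 9
  seg 23: (20.983,-16.992) -> (34.194,-27.69), length = 17
  seg 24: (34.194,-27.69) -> (27.2,-22.026), length = 9
  seg 25: (27.2,-22.026) -> (40.412,-32.725), length = 17
  seg 26: (40.412,-32.725) -> (33.417,-27.061), length = 9
  seg 27: (33.417,-27.061) -> (46.629,-37.759), length = 17
  seg 28: (46.629,-37.759) -> (37.303,-30.207), length = 12
  seg 29: (37.303,-30.207) -> (30.309,-24.543), length = 9
  seg 30: (30.309,-24.543) -> (43.52,-35.242), length = 17
  seg 31: (43.52,-35.242) -> (36.526,-29.578), length = 9
  seg 32: (36.526,-29.578) -> (49.737,-40.277), length = 17
  seg 33: (49.737,-40.277) -> (42.743,-34.613), length = 9
  seg 34: (42.743,-34.613) -> (55.955,-45.311), length = 17
  seg 35: (55.955,-45.311) -> (48.96,-39.647), length = 9
  seg 36: (48.96,-39.647) -> (62.172,-50.346), length = 17
  seg 37: (62.172,-50.346) -> (70.982,-39.466), length = 14
Total = 478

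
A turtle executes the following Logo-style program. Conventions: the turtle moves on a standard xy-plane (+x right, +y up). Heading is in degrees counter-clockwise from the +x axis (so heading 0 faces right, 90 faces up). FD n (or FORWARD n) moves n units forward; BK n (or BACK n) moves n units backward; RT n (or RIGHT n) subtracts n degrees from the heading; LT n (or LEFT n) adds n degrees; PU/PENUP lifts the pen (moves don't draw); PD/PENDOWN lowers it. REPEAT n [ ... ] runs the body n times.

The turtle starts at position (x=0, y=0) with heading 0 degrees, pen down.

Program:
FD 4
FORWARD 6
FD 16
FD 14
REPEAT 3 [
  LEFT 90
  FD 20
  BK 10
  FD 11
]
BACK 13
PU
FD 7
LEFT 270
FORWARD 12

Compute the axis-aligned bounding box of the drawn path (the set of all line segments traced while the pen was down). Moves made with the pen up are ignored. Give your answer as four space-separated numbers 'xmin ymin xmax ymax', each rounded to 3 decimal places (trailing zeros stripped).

Executing turtle program step by step:
Start: pos=(0,0), heading=0, pen down
FD 4: (0,0) -> (4,0) [heading=0, draw]
FD 6: (4,0) -> (10,0) [heading=0, draw]
FD 16: (10,0) -> (26,0) [heading=0, draw]
FD 14: (26,0) -> (40,0) [heading=0, draw]
REPEAT 3 [
  -- iteration 1/3 --
  LT 90: heading 0 -> 90
  FD 20: (40,0) -> (40,20) [heading=90, draw]
  BK 10: (40,20) -> (40,10) [heading=90, draw]
  FD 11: (40,10) -> (40,21) [heading=90, draw]
  -- iteration 2/3 --
  LT 90: heading 90 -> 180
  FD 20: (40,21) -> (20,21) [heading=180, draw]
  BK 10: (20,21) -> (30,21) [heading=180, draw]
  FD 11: (30,21) -> (19,21) [heading=180, draw]
  -- iteration 3/3 --
  LT 90: heading 180 -> 270
  FD 20: (19,21) -> (19,1) [heading=270, draw]
  BK 10: (19,1) -> (19,11) [heading=270, draw]
  FD 11: (19,11) -> (19,0) [heading=270, draw]
]
BK 13: (19,0) -> (19,13) [heading=270, draw]
PU: pen up
FD 7: (19,13) -> (19,6) [heading=270, move]
LT 270: heading 270 -> 180
FD 12: (19,6) -> (7,6) [heading=180, move]
Final: pos=(7,6), heading=180, 14 segment(s) drawn

Segment endpoints: x in {0, 4, 10, 19, 19, 20, 26, 30, 40}, y in {0, 0, 1, 10, 11, 13, 20, 21, 21}
xmin=0, ymin=0, xmax=40, ymax=21

Answer: 0 0 40 21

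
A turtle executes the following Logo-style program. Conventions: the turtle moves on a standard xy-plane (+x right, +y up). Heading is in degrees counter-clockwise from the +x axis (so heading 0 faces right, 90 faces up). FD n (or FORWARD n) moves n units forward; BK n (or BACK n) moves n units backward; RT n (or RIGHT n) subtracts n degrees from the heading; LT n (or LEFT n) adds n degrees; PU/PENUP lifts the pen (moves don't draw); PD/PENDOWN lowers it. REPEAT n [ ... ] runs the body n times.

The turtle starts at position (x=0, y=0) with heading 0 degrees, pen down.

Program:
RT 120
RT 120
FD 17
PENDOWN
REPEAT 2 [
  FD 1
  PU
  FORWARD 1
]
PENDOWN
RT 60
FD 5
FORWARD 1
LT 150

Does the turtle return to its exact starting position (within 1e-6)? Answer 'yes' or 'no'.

Executing turtle program step by step:
Start: pos=(0,0), heading=0, pen down
RT 120: heading 0 -> 240
RT 120: heading 240 -> 120
FD 17: (0,0) -> (-8.5,14.722) [heading=120, draw]
PD: pen down
REPEAT 2 [
  -- iteration 1/2 --
  FD 1: (-8.5,14.722) -> (-9,15.588) [heading=120, draw]
  PU: pen up
  FD 1: (-9,15.588) -> (-9.5,16.454) [heading=120, move]
  -- iteration 2/2 --
  FD 1: (-9.5,16.454) -> (-10,17.321) [heading=120, move]
  PU: pen up
  FD 1: (-10,17.321) -> (-10.5,18.187) [heading=120, move]
]
PD: pen down
RT 60: heading 120 -> 60
FD 5: (-10.5,18.187) -> (-8,22.517) [heading=60, draw]
FD 1: (-8,22.517) -> (-7.5,23.383) [heading=60, draw]
LT 150: heading 60 -> 210
Final: pos=(-7.5,23.383), heading=210, 4 segment(s) drawn

Start position: (0, 0)
Final position: (-7.5, 23.383)
Distance = 24.556; >= 1e-6 -> NOT closed

Answer: no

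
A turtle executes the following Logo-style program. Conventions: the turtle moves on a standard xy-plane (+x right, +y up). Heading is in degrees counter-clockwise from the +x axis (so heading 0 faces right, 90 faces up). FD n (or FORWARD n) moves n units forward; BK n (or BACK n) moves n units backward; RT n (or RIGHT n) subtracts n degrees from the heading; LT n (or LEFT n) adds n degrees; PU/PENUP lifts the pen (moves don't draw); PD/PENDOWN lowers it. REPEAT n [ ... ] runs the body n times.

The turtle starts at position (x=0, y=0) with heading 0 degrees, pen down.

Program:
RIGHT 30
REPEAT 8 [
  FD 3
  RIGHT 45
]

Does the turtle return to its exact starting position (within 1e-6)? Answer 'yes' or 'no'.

Answer: yes

Derivation:
Executing turtle program step by step:
Start: pos=(0,0), heading=0, pen down
RT 30: heading 0 -> 330
REPEAT 8 [
  -- iteration 1/8 --
  FD 3: (0,0) -> (2.598,-1.5) [heading=330, draw]
  RT 45: heading 330 -> 285
  -- iteration 2/8 --
  FD 3: (2.598,-1.5) -> (3.375,-4.398) [heading=285, draw]
  RT 45: heading 285 -> 240
  -- iteration 3/8 --
  FD 3: (3.375,-4.398) -> (1.875,-6.996) [heading=240, draw]
  RT 45: heading 240 -> 195
  -- iteration 4/8 --
  FD 3: (1.875,-6.996) -> (-1.023,-7.772) [heading=195, draw]
  RT 45: heading 195 -> 150
  -- iteration 5/8 --
  FD 3: (-1.023,-7.772) -> (-3.621,-6.272) [heading=150, draw]
  RT 45: heading 150 -> 105
  -- iteration 6/8 --
  FD 3: (-3.621,-6.272) -> (-4.398,-3.375) [heading=105, draw]
  RT 45: heading 105 -> 60
  -- iteration 7/8 --
  FD 3: (-4.398,-3.375) -> (-2.898,-0.776) [heading=60, draw]
  RT 45: heading 60 -> 15
  -- iteration 8/8 --
  FD 3: (-2.898,-0.776) -> (0,0) [heading=15, draw]
  RT 45: heading 15 -> 330
]
Final: pos=(0,0), heading=330, 8 segment(s) drawn

Start position: (0, 0)
Final position: (0, 0)
Distance = 0; < 1e-6 -> CLOSED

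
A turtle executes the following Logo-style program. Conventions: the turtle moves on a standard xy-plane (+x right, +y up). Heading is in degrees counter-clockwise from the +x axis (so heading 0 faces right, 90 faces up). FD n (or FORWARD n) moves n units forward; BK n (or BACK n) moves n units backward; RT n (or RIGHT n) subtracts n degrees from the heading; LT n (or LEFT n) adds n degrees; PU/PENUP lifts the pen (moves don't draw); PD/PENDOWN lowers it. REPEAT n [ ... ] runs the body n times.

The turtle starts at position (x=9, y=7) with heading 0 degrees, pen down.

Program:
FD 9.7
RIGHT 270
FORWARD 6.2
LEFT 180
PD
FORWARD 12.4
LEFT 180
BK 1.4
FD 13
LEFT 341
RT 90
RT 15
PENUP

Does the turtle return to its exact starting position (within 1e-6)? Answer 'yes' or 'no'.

Executing turtle program step by step:
Start: pos=(9,7), heading=0, pen down
FD 9.7: (9,7) -> (18.7,7) [heading=0, draw]
RT 270: heading 0 -> 90
FD 6.2: (18.7,7) -> (18.7,13.2) [heading=90, draw]
LT 180: heading 90 -> 270
PD: pen down
FD 12.4: (18.7,13.2) -> (18.7,0.8) [heading=270, draw]
LT 180: heading 270 -> 90
BK 1.4: (18.7,0.8) -> (18.7,-0.6) [heading=90, draw]
FD 13: (18.7,-0.6) -> (18.7,12.4) [heading=90, draw]
LT 341: heading 90 -> 71
RT 90: heading 71 -> 341
RT 15: heading 341 -> 326
PU: pen up
Final: pos=(18.7,12.4), heading=326, 5 segment(s) drawn

Start position: (9, 7)
Final position: (18.7, 12.4)
Distance = 11.102; >= 1e-6 -> NOT closed

Answer: no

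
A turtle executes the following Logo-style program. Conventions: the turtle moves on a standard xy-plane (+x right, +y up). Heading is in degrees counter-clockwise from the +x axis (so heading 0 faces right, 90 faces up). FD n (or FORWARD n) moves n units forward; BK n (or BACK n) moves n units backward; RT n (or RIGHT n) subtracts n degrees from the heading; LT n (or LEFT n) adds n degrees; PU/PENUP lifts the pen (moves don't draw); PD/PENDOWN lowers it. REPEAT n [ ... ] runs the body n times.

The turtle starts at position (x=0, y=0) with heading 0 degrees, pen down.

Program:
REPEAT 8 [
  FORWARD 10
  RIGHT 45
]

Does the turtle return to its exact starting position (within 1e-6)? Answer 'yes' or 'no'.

Answer: yes

Derivation:
Executing turtle program step by step:
Start: pos=(0,0), heading=0, pen down
REPEAT 8 [
  -- iteration 1/8 --
  FD 10: (0,0) -> (10,0) [heading=0, draw]
  RT 45: heading 0 -> 315
  -- iteration 2/8 --
  FD 10: (10,0) -> (17.071,-7.071) [heading=315, draw]
  RT 45: heading 315 -> 270
  -- iteration 3/8 --
  FD 10: (17.071,-7.071) -> (17.071,-17.071) [heading=270, draw]
  RT 45: heading 270 -> 225
  -- iteration 4/8 --
  FD 10: (17.071,-17.071) -> (10,-24.142) [heading=225, draw]
  RT 45: heading 225 -> 180
  -- iteration 5/8 --
  FD 10: (10,-24.142) -> (0,-24.142) [heading=180, draw]
  RT 45: heading 180 -> 135
  -- iteration 6/8 --
  FD 10: (0,-24.142) -> (-7.071,-17.071) [heading=135, draw]
  RT 45: heading 135 -> 90
  -- iteration 7/8 --
  FD 10: (-7.071,-17.071) -> (-7.071,-7.071) [heading=90, draw]
  RT 45: heading 90 -> 45
  -- iteration 8/8 --
  FD 10: (-7.071,-7.071) -> (0,0) [heading=45, draw]
  RT 45: heading 45 -> 0
]
Final: pos=(0,0), heading=0, 8 segment(s) drawn

Start position: (0, 0)
Final position: (0, 0)
Distance = 0; < 1e-6 -> CLOSED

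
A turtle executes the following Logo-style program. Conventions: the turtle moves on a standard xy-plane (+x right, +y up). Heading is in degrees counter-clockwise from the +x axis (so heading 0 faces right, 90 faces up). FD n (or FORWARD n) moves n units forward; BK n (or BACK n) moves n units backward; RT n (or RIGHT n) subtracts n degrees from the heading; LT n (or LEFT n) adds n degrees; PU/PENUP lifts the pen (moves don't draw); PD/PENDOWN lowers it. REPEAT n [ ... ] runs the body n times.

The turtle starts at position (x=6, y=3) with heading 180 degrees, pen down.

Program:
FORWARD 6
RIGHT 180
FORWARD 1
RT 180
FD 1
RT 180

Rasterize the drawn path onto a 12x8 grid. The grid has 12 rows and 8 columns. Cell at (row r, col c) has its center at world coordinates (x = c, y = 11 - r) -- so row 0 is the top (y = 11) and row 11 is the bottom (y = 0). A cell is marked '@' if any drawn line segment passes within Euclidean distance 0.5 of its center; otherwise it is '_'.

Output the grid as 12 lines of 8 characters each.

Answer: ________
________
________
________
________
________
________
________
@@@@@@@_
________
________
________

Derivation:
Segment 0: (6,3) -> (0,3)
Segment 1: (0,3) -> (1,3)
Segment 2: (1,3) -> (0,3)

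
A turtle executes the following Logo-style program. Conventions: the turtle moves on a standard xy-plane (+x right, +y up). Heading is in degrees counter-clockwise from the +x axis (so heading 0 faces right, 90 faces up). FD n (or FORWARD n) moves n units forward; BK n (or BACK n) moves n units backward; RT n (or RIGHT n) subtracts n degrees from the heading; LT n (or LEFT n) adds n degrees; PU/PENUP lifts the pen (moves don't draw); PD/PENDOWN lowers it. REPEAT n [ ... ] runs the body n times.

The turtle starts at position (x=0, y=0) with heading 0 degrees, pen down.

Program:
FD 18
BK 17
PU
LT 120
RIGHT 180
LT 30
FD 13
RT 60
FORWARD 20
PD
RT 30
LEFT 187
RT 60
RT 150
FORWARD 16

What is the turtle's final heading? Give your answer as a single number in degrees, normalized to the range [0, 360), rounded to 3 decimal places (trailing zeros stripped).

Answer: 217

Derivation:
Executing turtle program step by step:
Start: pos=(0,0), heading=0, pen down
FD 18: (0,0) -> (18,0) [heading=0, draw]
BK 17: (18,0) -> (1,0) [heading=0, draw]
PU: pen up
LT 120: heading 0 -> 120
RT 180: heading 120 -> 300
LT 30: heading 300 -> 330
FD 13: (1,0) -> (12.258,-6.5) [heading=330, move]
RT 60: heading 330 -> 270
FD 20: (12.258,-6.5) -> (12.258,-26.5) [heading=270, move]
PD: pen down
RT 30: heading 270 -> 240
LT 187: heading 240 -> 67
RT 60: heading 67 -> 7
RT 150: heading 7 -> 217
FD 16: (12.258,-26.5) -> (-0.52,-36.129) [heading=217, draw]
Final: pos=(-0.52,-36.129), heading=217, 3 segment(s) drawn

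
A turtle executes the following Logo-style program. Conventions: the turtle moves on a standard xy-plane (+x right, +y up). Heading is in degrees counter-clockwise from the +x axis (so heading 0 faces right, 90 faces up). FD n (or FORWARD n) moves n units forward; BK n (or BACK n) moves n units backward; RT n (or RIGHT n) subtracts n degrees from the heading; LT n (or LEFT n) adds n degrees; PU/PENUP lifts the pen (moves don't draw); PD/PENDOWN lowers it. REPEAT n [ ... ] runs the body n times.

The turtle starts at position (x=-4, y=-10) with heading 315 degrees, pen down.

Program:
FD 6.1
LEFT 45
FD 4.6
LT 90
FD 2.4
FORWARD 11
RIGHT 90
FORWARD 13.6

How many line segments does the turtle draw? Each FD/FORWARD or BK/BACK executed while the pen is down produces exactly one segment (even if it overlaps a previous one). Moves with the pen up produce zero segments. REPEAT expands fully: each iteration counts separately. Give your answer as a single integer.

Answer: 5

Derivation:
Executing turtle program step by step:
Start: pos=(-4,-10), heading=315, pen down
FD 6.1: (-4,-10) -> (0.313,-14.313) [heading=315, draw]
LT 45: heading 315 -> 0
FD 4.6: (0.313,-14.313) -> (4.913,-14.313) [heading=0, draw]
LT 90: heading 0 -> 90
FD 2.4: (4.913,-14.313) -> (4.913,-11.913) [heading=90, draw]
FD 11: (4.913,-11.913) -> (4.913,-0.913) [heading=90, draw]
RT 90: heading 90 -> 0
FD 13.6: (4.913,-0.913) -> (18.513,-0.913) [heading=0, draw]
Final: pos=(18.513,-0.913), heading=0, 5 segment(s) drawn
Segments drawn: 5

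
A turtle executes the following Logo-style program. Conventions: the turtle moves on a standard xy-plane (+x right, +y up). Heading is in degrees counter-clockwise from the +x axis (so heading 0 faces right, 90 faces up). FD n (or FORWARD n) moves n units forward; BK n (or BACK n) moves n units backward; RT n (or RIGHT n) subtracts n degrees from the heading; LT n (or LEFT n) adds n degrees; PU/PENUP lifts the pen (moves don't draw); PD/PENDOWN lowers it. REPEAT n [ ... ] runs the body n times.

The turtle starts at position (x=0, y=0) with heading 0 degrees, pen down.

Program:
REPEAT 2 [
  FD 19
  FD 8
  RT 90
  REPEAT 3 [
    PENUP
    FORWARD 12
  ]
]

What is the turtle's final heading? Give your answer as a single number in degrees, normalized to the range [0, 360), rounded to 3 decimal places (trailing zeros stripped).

Answer: 180

Derivation:
Executing turtle program step by step:
Start: pos=(0,0), heading=0, pen down
REPEAT 2 [
  -- iteration 1/2 --
  FD 19: (0,0) -> (19,0) [heading=0, draw]
  FD 8: (19,0) -> (27,0) [heading=0, draw]
  RT 90: heading 0 -> 270
  REPEAT 3 [
    -- iteration 1/3 --
    PU: pen up
    FD 12: (27,0) -> (27,-12) [heading=270, move]
    -- iteration 2/3 --
    PU: pen up
    FD 12: (27,-12) -> (27,-24) [heading=270, move]
    -- iteration 3/3 --
    PU: pen up
    FD 12: (27,-24) -> (27,-36) [heading=270, move]
  ]
  -- iteration 2/2 --
  FD 19: (27,-36) -> (27,-55) [heading=270, move]
  FD 8: (27,-55) -> (27,-63) [heading=270, move]
  RT 90: heading 270 -> 180
  REPEAT 3 [
    -- iteration 1/3 --
    PU: pen up
    FD 12: (27,-63) -> (15,-63) [heading=180, move]
    -- iteration 2/3 --
    PU: pen up
    FD 12: (15,-63) -> (3,-63) [heading=180, move]
    -- iteration 3/3 --
    PU: pen up
    FD 12: (3,-63) -> (-9,-63) [heading=180, move]
  ]
]
Final: pos=(-9,-63), heading=180, 2 segment(s) drawn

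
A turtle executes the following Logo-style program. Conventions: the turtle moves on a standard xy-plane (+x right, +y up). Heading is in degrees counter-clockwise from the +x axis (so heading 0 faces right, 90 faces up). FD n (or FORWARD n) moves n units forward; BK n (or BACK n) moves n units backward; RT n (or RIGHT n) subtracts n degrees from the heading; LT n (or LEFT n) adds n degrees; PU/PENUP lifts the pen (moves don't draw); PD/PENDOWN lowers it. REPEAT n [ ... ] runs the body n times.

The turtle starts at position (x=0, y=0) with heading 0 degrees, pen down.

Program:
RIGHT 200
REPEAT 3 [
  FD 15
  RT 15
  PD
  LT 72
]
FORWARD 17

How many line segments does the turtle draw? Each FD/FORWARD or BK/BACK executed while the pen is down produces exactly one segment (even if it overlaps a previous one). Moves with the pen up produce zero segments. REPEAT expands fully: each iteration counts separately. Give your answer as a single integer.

Executing turtle program step by step:
Start: pos=(0,0), heading=0, pen down
RT 200: heading 0 -> 160
REPEAT 3 [
  -- iteration 1/3 --
  FD 15: (0,0) -> (-14.095,5.13) [heading=160, draw]
  RT 15: heading 160 -> 145
  PD: pen down
  LT 72: heading 145 -> 217
  -- iteration 2/3 --
  FD 15: (-14.095,5.13) -> (-26.075,-3.897) [heading=217, draw]
  RT 15: heading 217 -> 202
  PD: pen down
  LT 72: heading 202 -> 274
  -- iteration 3/3 --
  FD 15: (-26.075,-3.897) -> (-25.029,-18.86) [heading=274, draw]
  RT 15: heading 274 -> 259
  PD: pen down
  LT 72: heading 259 -> 331
]
FD 17: (-25.029,-18.86) -> (-10.16,-27.102) [heading=331, draw]
Final: pos=(-10.16,-27.102), heading=331, 4 segment(s) drawn
Segments drawn: 4

Answer: 4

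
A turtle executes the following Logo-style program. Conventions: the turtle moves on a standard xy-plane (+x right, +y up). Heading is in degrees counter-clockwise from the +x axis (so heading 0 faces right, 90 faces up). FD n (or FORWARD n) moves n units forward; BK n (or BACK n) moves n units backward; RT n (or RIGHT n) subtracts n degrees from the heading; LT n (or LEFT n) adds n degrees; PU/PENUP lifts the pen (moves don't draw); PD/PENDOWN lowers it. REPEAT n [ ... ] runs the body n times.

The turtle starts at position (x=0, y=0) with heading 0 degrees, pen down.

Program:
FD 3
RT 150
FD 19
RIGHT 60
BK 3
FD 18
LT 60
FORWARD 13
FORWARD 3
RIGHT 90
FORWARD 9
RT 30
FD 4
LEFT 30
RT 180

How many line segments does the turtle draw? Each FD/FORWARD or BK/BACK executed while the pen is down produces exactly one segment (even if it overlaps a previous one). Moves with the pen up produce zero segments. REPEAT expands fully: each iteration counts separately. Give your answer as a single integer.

Executing turtle program step by step:
Start: pos=(0,0), heading=0, pen down
FD 3: (0,0) -> (3,0) [heading=0, draw]
RT 150: heading 0 -> 210
FD 19: (3,0) -> (-13.454,-9.5) [heading=210, draw]
RT 60: heading 210 -> 150
BK 3: (-13.454,-9.5) -> (-10.856,-11) [heading=150, draw]
FD 18: (-10.856,-11) -> (-26.445,-2) [heading=150, draw]
LT 60: heading 150 -> 210
FD 13: (-26.445,-2) -> (-37.703,-8.5) [heading=210, draw]
FD 3: (-37.703,-8.5) -> (-40.301,-10) [heading=210, draw]
RT 90: heading 210 -> 120
FD 9: (-40.301,-10) -> (-44.801,-2.206) [heading=120, draw]
RT 30: heading 120 -> 90
FD 4: (-44.801,-2.206) -> (-44.801,1.794) [heading=90, draw]
LT 30: heading 90 -> 120
RT 180: heading 120 -> 300
Final: pos=(-44.801,1.794), heading=300, 8 segment(s) drawn
Segments drawn: 8

Answer: 8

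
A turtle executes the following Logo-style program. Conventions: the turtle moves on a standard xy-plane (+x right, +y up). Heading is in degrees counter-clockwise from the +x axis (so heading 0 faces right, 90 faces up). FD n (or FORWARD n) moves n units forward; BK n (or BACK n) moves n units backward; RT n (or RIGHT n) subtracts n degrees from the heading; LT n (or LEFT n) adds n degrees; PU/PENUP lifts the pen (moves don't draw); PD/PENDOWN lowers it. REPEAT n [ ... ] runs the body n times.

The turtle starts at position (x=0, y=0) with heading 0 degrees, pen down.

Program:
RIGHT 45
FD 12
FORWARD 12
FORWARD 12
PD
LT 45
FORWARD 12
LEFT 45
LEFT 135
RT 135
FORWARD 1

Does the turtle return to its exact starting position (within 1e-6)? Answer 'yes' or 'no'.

Answer: no

Derivation:
Executing turtle program step by step:
Start: pos=(0,0), heading=0, pen down
RT 45: heading 0 -> 315
FD 12: (0,0) -> (8.485,-8.485) [heading=315, draw]
FD 12: (8.485,-8.485) -> (16.971,-16.971) [heading=315, draw]
FD 12: (16.971,-16.971) -> (25.456,-25.456) [heading=315, draw]
PD: pen down
LT 45: heading 315 -> 0
FD 12: (25.456,-25.456) -> (37.456,-25.456) [heading=0, draw]
LT 45: heading 0 -> 45
LT 135: heading 45 -> 180
RT 135: heading 180 -> 45
FD 1: (37.456,-25.456) -> (38.163,-24.749) [heading=45, draw]
Final: pos=(38.163,-24.749), heading=45, 5 segment(s) drawn

Start position: (0, 0)
Final position: (38.163, -24.749)
Distance = 45.485; >= 1e-6 -> NOT closed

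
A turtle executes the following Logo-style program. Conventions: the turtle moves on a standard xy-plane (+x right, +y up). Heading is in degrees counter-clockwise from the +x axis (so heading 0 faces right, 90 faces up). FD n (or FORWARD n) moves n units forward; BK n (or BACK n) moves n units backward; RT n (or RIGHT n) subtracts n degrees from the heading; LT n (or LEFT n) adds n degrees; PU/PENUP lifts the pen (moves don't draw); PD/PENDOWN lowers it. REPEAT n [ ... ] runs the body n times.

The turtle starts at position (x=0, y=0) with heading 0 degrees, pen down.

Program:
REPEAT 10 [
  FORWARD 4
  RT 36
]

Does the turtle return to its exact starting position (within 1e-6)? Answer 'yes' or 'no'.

Answer: yes

Derivation:
Executing turtle program step by step:
Start: pos=(0,0), heading=0, pen down
REPEAT 10 [
  -- iteration 1/10 --
  FD 4: (0,0) -> (4,0) [heading=0, draw]
  RT 36: heading 0 -> 324
  -- iteration 2/10 --
  FD 4: (4,0) -> (7.236,-2.351) [heading=324, draw]
  RT 36: heading 324 -> 288
  -- iteration 3/10 --
  FD 4: (7.236,-2.351) -> (8.472,-6.155) [heading=288, draw]
  RT 36: heading 288 -> 252
  -- iteration 4/10 --
  FD 4: (8.472,-6.155) -> (7.236,-9.96) [heading=252, draw]
  RT 36: heading 252 -> 216
  -- iteration 5/10 --
  FD 4: (7.236,-9.96) -> (4,-12.311) [heading=216, draw]
  RT 36: heading 216 -> 180
  -- iteration 6/10 --
  FD 4: (4,-12.311) -> (0,-12.311) [heading=180, draw]
  RT 36: heading 180 -> 144
  -- iteration 7/10 --
  FD 4: (0,-12.311) -> (-3.236,-9.96) [heading=144, draw]
  RT 36: heading 144 -> 108
  -- iteration 8/10 --
  FD 4: (-3.236,-9.96) -> (-4.472,-6.155) [heading=108, draw]
  RT 36: heading 108 -> 72
  -- iteration 9/10 --
  FD 4: (-4.472,-6.155) -> (-3.236,-2.351) [heading=72, draw]
  RT 36: heading 72 -> 36
  -- iteration 10/10 --
  FD 4: (-3.236,-2.351) -> (0,0) [heading=36, draw]
  RT 36: heading 36 -> 0
]
Final: pos=(0,0), heading=0, 10 segment(s) drawn

Start position: (0, 0)
Final position: (0, 0)
Distance = 0; < 1e-6 -> CLOSED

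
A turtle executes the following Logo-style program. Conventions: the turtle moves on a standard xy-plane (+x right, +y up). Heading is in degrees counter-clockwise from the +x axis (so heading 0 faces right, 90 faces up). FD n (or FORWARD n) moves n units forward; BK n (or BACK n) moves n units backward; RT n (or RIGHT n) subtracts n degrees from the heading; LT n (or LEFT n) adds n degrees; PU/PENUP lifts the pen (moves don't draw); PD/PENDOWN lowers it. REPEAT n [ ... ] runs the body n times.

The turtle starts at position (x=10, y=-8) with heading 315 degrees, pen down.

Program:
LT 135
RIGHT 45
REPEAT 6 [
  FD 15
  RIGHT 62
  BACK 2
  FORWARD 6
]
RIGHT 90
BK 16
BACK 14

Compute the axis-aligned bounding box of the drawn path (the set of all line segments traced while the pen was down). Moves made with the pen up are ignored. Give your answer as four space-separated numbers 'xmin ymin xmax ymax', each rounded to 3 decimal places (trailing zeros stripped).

Answer: -4.494 -34.338 43.956 20.134

Derivation:
Executing turtle program step by step:
Start: pos=(10,-8), heading=315, pen down
LT 135: heading 315 -> 90
RT 45: heading 90 -> 45
REPEAT 6 [
  -- iteration 1/6 --
  FD 15: (10,-8) -> (20.607,2.607) [heading=45, draw]
  RT 62: heading 45 -> 343
  BK 2: (20.607,2.607) -> (18.694,3.191) [heading=343, draw]
  FD 6: (18.694,3.191) -> (24.432,1.437) [heading=343, draw]
  -- iteration 2/6 --
  FD 15: (24.432,1.437) -> (38.776,-2.948) [heading=343, draw]
  RT 62: heading 343 -> 281
  BK 2: (38.776,-2.948) -> (38.395,-0.985) [heading=281, draw]
  FD 6: (38.395,-0.985) -> (39.54,-6.875) [heading=281, draw]
  -- iteration 3/6 --
  FD 15: (39.54,-6.875) -> (42.402,-21.599) [heading=281, draw]
  RT 62: heading 281 -> 219
  BK 2: (42.402,-21.599) -> (43.956,-20.341) [heading=219, draw]
  FD 6: (43.956,-20.341) -> (39.293,-24.117) [heading=219, draw]
  -- iteration 4/6 --
  FD 15: (39.293,-24.117) -> (27.636,-33.556) [heading=219, draw]
  RT 62: heading 219 -> 157
  BK 2: (27.636,-33.556) -> (29.477,-34.338) [heading=157, draw]
  FD 6: (29.477,-34.338) -> (23.954,-31.994) [heading=157, draw]
  -- iteration 5/6 --
  FD 15: (23.954,-31.994) -> (10.146,-26.133) [heading=157, draw]
  RT 62: heading 157 -> 95
  BK 2: (10.146,-26.133) -> (10.321,-28.125) [heading=95, draw]
  FD 6: (10.321,-28.125) -> (9.798,-22.148) [heading=95, draw]
  -- iteration 6/6 --
  FD 15: (9.798,-22.148) -> (8.49,-7.205) [heading=95, draw]
  RT 62: heading 95 -> 33
  BK 2: (8.49,-7.205) -> (6.813,-8.294) [heading=33, draw]
  FD 6: (6.813,-8.294) -> (11.845,-5.026) [heading=33, draw]
]
RT 90: heading 33 -> 303
BK 16: (11.845,-5.026) -> (3.131,8.392) [heading=303, draw]
BK 14: (3.131,8.392) -> (-4.494,20.134) [heading=303, draw]
Final: pos=(-4.494,20.134), heading=303, 20 segment(s) drawn

Segment endpoints: x in {-4.494, 3.131, 6.813, 8.49, 9.798, 10, 10.146, 10.321, 11.845, 18.694, 20.607, 23.954, 24.432, 27.636, 29.477, 38.395, 38.776, 39.293, 39.54, 42.402, 43.956}, y in {-34.338, -33.556, -31.994, -28.125, -26.133, -24.117, -22.148, -21.599, -20.341, -8.294, -8, -7.205, -6.875, -5.026, -2.948, -0.985, 1.437, 2.607, 3.191, 8.392, 20.134}
xmin=-4.494, ymin=-34.338, xmax=43.956, ymax=20.134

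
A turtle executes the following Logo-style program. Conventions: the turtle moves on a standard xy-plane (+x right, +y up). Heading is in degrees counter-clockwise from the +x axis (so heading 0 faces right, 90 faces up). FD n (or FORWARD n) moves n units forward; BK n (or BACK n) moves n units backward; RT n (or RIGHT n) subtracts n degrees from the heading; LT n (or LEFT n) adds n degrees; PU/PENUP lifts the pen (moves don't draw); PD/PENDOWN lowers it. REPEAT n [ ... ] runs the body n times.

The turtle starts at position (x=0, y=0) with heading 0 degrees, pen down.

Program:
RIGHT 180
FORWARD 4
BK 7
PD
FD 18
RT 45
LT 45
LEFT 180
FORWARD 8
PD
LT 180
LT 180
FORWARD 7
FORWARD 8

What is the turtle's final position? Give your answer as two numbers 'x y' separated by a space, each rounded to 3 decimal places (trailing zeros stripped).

Executing turtle program step by step:
Start: pos=(0,0), heading=0, pen down
RT 180: heading 0 -> 180
FD 4: (0,0) -> (-4,0) [heading=180, draw]
BK 7: (-4,0) -> (3,0) [heading=180, draw]
PD: pen down
FD 18: (3,0) -> (-15,0) [heading=180, draw]
RT 45: heading 180 -> 135
LT 45: heading 135 -> 180
LT 180: heading 180 -> 0
FD 8: (-15,0) -> (-7,0) [heading=0, draw]
PD: pen down
LT 180: heading 0 -> 180
LT 180: heading 180 -> 0
FD 7: (-7,0) -> (0,0) [heading=0, draw]
FD 8: (0,0) -> (8,0) [heading=0, draw]
Final: pos=(8,0), heading=0, 6 segment(s) drawn

Answer: 8 0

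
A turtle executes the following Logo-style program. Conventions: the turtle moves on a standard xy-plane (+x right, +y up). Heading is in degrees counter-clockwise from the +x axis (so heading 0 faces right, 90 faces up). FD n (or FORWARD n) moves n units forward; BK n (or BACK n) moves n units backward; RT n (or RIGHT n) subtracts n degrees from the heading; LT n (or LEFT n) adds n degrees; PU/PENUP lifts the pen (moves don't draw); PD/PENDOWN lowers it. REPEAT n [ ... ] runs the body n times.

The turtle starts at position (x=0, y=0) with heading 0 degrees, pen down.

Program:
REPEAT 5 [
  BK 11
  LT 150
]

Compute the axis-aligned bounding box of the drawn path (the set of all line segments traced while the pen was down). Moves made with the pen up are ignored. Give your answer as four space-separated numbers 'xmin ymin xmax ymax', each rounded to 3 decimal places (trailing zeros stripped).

Executing turtle program step by step:
Start: pos=(0,0), heading=0, pen down
REPEAT 5 [
  -- iteration 1/5 --
  BK 11: (0,0) -> (-11,0) [heading=0, draw]
  LT 150: heading 0 -> 150
  -- iteration 2/5 --
  BK 11: (-11,0) -> (-1.474,-5.5) [heading=150, draw]
  LT 150: heading 150 -> 300
  -- iteration 3/5 --
  BK 11: (-1.474,-5.5) -> (-6.974,4.026) [heading=300, draw]
  LT 150: heading 300 -> 90
  -- iteration 4/5 --
  BK 11: (-6.974,4.026) -> (-6.974,-6.974) [heading=90, draw]
  LT 150: heading 90 -> 240
  -- iteration 5/5 --
  BK 11: (-6.974,-6.974) -> (-1.474,2.553) [heading=240, draw]
  LT 150: heading 240 -> 30
]
Final: pos=(-1.474,2.553), heading=30, 5 segment(s) drawn

Segment endpoints: x in {-11, -6.974, -6.974, -1.474, -1.474, 0}, y in {-6.974, -5.5, 0, 2.553, 4.026}
xmin=-11, ymin=-6.974, xmax=0, ymax=4.026

Answer: -11 -6.974 0 4.026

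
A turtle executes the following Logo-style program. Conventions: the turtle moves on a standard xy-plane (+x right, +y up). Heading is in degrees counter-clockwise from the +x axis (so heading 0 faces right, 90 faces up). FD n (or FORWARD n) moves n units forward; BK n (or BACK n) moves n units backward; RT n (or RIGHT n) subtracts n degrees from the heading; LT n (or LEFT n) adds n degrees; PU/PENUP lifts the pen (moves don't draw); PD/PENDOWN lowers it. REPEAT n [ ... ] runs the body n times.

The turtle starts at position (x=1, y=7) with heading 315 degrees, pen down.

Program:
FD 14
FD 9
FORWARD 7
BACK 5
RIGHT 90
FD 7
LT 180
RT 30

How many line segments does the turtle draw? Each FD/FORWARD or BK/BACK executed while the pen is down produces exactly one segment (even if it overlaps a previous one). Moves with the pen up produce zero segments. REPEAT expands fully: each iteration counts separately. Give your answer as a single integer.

Answer: 5

Derivation:
Executing turtle program step by step:
Start: pos=(1,7), heading=315, pen down
FD 14: (1,7) -> (10.899,-2.899) [heading=315, draw]
FD 9: (10.899,-2.899) -> (17.263,-9.263) [heading=315, draw]
FD 7: (17.263,-9.263) -> (22.213,-14.213) [heading=315, draw]
BK 5: (22.213,-14.213) -> (18.678,-10.678) [heading=315, draw]
RT 90: heading 315 -> 225
FD 7: (18.678,-10.678) -> (13.728,-15.627) [heading=225, draw]
LT 180: heading 225 -> 45
RT 30: heading 45 -> 15
Final: pos=(13.728,-15.627), heading=15, 5 segment(s) drawn
Segments drawn: 5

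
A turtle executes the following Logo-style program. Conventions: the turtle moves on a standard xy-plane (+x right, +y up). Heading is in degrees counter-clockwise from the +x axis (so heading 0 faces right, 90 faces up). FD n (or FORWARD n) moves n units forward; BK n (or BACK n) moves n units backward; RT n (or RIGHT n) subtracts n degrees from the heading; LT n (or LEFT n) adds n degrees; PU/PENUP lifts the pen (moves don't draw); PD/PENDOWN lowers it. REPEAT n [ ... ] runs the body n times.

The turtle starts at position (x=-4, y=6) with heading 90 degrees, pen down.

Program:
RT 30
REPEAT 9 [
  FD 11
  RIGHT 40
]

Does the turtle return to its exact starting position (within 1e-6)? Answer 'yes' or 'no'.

Executing turtle program step by step:
Start: pos=(-4,6), heading=90, pen down
RT 30: heading 90 -> 60
REPEAT 9 [
  -- iteration 1/9 --
  FD 11: (-4,6) -> (1.5,15.526) [heading=60, draw]
  RT 40: heading 60 -> 20
  -- iteration 2/9 --
  FD 11: (1.5,15.526) -> (11.837,19.289) [heading=20, draw]
  RT 40: heading 20 -> 340
  -- iteration 3/9 --
  FD 11: (11.837,19.289) -> (22.173,15.526) [heading=340, draw]
  RT 40: heading 340 -> 300
  -- iteration 4/9 --
  FD 11: (22.173,15.526) -> (27.673,6) [heading=300, draw]
  RT 40: heading 300 -> 260
  -- iteration 5/9 --
  FD 11: (27.673,6) -> (25.763,-4.833) [heading=260, draw]
  RT 40: heading 260 -> 220
  -- iteration 6/9 --
  FD 11: (25.763,-4.833) -> (17.337,-11.904) [heading=220, draw]
  RT 40: heading 220 -> 180
  -- iteration 7/9 --
  FD 11: (17.337,-11.904) -> (6.337,-11.904) [heading=180, draw]
  RT 40: heading 180 -> 140
  -- iteration 8/9 --
  FD 11: (6.337,-11.904) -> (-2.09,-4.833) [heading=140, draw]
  RT 40: heading 140 -> 100
  -- iteration 9/9 --
  FD 11: (-2.09,-4.833) -> (-4,6) [heading=100, draw]
  RT 40: heading 100 -> 60
]
Final: pos=(-4,6), heading=60, 9 segment(s) drawn

Start position: (-4, 6)
Final position: (-4, 6)
Distance = 0; < 1e-6 -> CLOSED

Answer: yes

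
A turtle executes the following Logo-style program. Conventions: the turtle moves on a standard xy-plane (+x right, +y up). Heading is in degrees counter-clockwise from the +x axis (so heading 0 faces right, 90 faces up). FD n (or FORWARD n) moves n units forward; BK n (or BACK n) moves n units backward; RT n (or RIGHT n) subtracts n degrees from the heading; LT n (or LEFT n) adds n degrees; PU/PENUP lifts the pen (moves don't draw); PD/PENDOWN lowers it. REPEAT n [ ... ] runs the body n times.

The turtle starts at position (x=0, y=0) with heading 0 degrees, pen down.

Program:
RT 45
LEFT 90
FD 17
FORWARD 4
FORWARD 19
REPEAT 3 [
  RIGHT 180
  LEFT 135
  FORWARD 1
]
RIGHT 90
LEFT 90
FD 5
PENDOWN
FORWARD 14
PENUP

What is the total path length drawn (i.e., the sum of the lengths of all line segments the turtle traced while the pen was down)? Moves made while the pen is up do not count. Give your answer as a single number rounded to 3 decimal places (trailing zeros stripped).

Answer: 62

Derivation:
Executing turtle program step by step:
Start: pos=(0,0), heading=0, pen down
RT 45: heading 0 -> 315
LT 90: heading 315 -> 45
FD 17: (0,0) -> (12.021,12.021) [heading=45, draw]
FD 4: (12.021,12.021) -> (14.849,14.849) [heading=45, draw]
FD 19: (14.849,14.849) -> (28.284,28.284) [heading=45, draw]
REPEAT 3 [
  -- iteration 1/3 --
  RT 180: heading 45 -> 225
  LT 135: heading 225 -> 0
  FD 1: (28.284,28.284) -> (29.284,28.284) [heading=0, draw]
  -- iteration 2/3 --
  RT 180: heading 0 -> 180
  LT 135: heading 180 -> 315
  FD 1: (29.284,28.284) -> (29.991,27.577) [heading=315, draw]
  -- iteration 3/3 --
  RT 180: heading 315 -> 135
  LT 135: heading 135 -> 270
  FD 1: (29.991,27.577) -> (29.991,26.577) [heading=270, draw]
]
RT 90: heading 270 -> 180
LT 90: heading 180 -> 270
FD 5: (29.991,26.577) -> (29.991,21.577) [heading=270, draw]
PD: pen down
FD 14: (29.991,21.577) -> (29.991,7.577) [heading=270, draw]
PU: pen up
Final: pos=(29.991,7.577), heading=270, 8 segment(s) drawn

Segment lengths:
  seg 1: (0,0) -> (12.021,12.021), length = 17
  seg 2: (12.021,12.021) -> (14.849,14.849), length = 4
  seg 3: (14.849,14.849) -> (28.284,28.284), length = 19
  seg 4: (28.284,28.284) -> (29.284,28.284), length = 1
  seg 5: (29.284,28.284) -> (29.991,27.577), length = 1
  seg 6: (29.991,27.577) -> (29.991,26.577), length = 1
  seg 7: (29.991,26.577) -> (29.991,21.577), length = 5
  seg 8: (29.991,21.577) -> (29.991,7.577), length = 14
Total = 62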